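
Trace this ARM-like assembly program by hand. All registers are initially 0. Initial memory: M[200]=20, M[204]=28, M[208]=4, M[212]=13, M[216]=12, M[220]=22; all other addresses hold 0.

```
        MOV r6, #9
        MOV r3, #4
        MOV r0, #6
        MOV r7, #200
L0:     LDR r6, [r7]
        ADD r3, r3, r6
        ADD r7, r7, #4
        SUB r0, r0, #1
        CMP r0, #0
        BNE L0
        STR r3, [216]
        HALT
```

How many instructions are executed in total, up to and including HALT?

42

r6=9
r3=4
r0=6
r7=200
r6=M[200]=20
r3=4+20=24
r7=200+4=204
r0=6-1=5
CMP r0, #0  (cmp 5,0)
BNE L0: taken
r6=M[204]=28
r3=24+28=52
r7=204+4=208
r0=5-1=4
CMP r0, #0  (cmp 4,0)
BNE L0: taken
r6=M[208]=4
r3=52+4=56
r7=208+4=212
r0=4-1=3
CMP r0, #0  (cmp 3,0)
BNE L0: taken
r6=M[212]=13
r3=56+13=69
r7=212+4=216
r0=3-1=2
CMP r0, #0  (cmp 2,0)
BNE L0: taken
r6=M[216]=12
r3=69+12=81
r7=216+4=220
r0=2-1=1
CMP r0, #0  (cmp 1,0)
BNE L0: taken
r6=M[220]=22
r3=81+22=103
r7=220+4=224
r0=1-1=0
CMP r0, #0  (cmp 0,0)
BNE L0: not taken
STR r3, [216] → M[216]=103
halt.
Total executed instructions: 42.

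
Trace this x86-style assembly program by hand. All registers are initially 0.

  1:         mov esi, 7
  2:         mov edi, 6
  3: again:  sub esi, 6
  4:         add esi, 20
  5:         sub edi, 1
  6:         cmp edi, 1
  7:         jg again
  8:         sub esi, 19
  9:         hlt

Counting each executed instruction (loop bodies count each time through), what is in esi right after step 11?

mov esi, 7 → esi=7
mov edi, 6 → edi=6
sub esi, 6 → esi=7-6=1
add esi, 20 → esi=1+20=21
sub edi, 1 → edi=6-1=5
cmp edi, 1  (cmp 5,1)
jg again: taken
sub esi, 6 → esi=21-6=15
add esi, 20 → esi=15+20=35
sub edi, 1 → edi=5-1=4
cmp edi, 1  (cmp 4,1)
After step 11: esi = 35.

35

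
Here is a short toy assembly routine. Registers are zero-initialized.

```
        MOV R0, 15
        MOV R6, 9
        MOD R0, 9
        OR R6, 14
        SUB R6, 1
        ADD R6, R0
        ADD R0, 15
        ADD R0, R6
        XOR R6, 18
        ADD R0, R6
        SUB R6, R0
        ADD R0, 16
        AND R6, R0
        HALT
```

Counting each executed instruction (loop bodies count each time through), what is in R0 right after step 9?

41

R0=15
R6=9
R0=15%9=6
R6=9|14=15
R6=15-1=14
R6=14+6=20
R0=6+15=21
R0=21+20=41
R6=20^18=6
After step 9: R0 = 41.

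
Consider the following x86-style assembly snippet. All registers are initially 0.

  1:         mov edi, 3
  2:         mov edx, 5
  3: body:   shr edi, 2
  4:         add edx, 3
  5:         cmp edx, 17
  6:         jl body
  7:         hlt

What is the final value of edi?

mov edi, 3 → edi=3
mov edx, 5 → edx=5
shr edi, 2 → edi=3>>2=0
add edx, 3 → edx=5+3=8
cmp edx, 17  (cmp 8,17)
jl body: taken
shr edi, 2 → edi=0>>2=0
add edx, 3 → edx=8+3=11
cmp edx, 17  (cmp 11,17)
jl body: taken
shr edi, 2 → edi=0>>2=0
add edx, 3 → edx=11+3=14
cmp edx, 17  (cmp 14,17)
jl body: taken
shr edi, 2 → edi=0>>2=0
add edx, 3 → edx=14+3=17
cmp edx, 17  (cmp 17,17)
jl body: not taken
halt.

0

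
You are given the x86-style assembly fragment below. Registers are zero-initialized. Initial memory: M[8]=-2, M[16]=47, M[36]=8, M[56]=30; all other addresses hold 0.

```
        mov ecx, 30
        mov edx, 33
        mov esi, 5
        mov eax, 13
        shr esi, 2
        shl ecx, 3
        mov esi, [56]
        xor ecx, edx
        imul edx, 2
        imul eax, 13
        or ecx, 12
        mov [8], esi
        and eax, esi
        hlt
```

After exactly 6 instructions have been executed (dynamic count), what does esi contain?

after mov ecx, 30: ecx=30
after mov edx, 33: edx=33
after mov esi, 5: esi=5
after mov eax, 13: eax=13
after shr esi, 2: esi=5>>2=1
after shl ecx, 3: ecx=30<<3=240
After step 6: esi = 1.

1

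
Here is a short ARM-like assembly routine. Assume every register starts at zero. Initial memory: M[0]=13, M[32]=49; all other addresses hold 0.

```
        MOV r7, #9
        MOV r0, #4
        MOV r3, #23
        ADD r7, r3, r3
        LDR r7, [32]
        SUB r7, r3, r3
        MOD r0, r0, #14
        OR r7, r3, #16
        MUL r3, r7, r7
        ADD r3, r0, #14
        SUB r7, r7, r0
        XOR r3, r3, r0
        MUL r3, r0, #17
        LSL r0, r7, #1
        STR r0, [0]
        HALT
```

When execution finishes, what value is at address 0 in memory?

38

after MOV r7, #9: r7=9
after MOV r0, #4: r0=4
after MOV r3, #23: r3=23
after ADD r7, r3, r3: r7=23+23=46
after LDR r7, [32]: r7=M[32]=49
after SUB r7, r3, r3: r7=23-23=0
after MOD r0, r0, #14: r0=4%14=4
after OR r7, r3, #16: r7=23|16=23
after MUL r3, r7, r7: r3=23*23=529
after ADD r3, r0, #14: r3=4+14=18
after SUB r7, r7, r0: r7=23-4=19
after XOR r3, r3, r0: r3=18^4=22
after MUL r3, r0, #17: r3=4*17=68
after LSL r0, r7, #1: r0=19<<1=38
STR r0, [0] → M[0]=38
halt.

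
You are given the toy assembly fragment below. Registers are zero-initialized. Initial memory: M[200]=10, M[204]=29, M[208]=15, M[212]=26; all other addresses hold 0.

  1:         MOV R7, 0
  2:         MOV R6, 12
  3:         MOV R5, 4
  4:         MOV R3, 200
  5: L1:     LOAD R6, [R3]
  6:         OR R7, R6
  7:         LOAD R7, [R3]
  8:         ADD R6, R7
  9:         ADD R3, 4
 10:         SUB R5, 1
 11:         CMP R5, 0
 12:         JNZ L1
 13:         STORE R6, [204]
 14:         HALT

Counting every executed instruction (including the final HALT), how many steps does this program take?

38

MOV R7, 0 → R7=0
MOV R6, 12 → R6=12
MOV R5, 4 → R5=4
MOV R3, 200 → R3=200
LOAD R6, [R3] → R6=M[200]=10
OR R7, R6 → R7=0|10=10
LOAD R7, [R3] → R7=M[200]=10
ADD R6, R7 → R6=10+10=20
ADD R3, 4 → R3=200+4=204
SUB R5, 1 → R5=4-1=3
CMP R5, 0  (cmp 3,0)
JNZ L1: taken
LOAD R6, [R3] → R6=M[204]=29
OR R7, R6 → R7=10|29=31
LOAD R7, [R3] → R7=M[204]=29
ADD R6, R7 → R6=29+29=58
ADD R3, 4 → R3=204+4=208
SUB R5, 1 → R5=3-1=2
CMP R5, 0  (cmp 2,0)
JNZ L1: taken
LOAD R6, [R3] → R6=M[208]=15
OR R7, R6 → R7=29|15=31
LOAD R7, [R3] → R7=M[208]=15
ADD R6, R7 → R6=15+15=30
ADD R3, 4 → R3=208+4=212
SUB R5, 1 → R5=2-1=1
CMP R5, 0  (cmp 1,0)
JNZ L1: taken
LOAD R6, [R3] → R6=M[212]=26
OR R7, R6 → R7=15|26=31
LOAD R7, [R3] → R7=M[212]=26
ADD R6, R7 → R6=26+26=52
ADD R3, 4 → R3=212+4=216
SUB R5, 1 → R5=1-1=0
CMP R5, 0  (cmp 0,0)
JNZ L1: not taken
STORE R6, [204] → M[204]=52
halt.
Total executed instructions: 38.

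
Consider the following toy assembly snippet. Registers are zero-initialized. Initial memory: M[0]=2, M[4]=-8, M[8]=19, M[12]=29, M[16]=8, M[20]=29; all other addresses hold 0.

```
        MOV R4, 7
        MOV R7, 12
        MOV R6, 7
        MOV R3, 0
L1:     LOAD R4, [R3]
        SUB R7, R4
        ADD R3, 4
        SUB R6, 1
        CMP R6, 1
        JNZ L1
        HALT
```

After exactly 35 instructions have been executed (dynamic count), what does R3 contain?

after MOV R4, 7: R4=7
after MOV R7, 12: R7=12
after MOV R6, 7: R6=7
after MOV R3, 0: R3=0
after LOAD R4, [R3]: R4=M[0]=2
after SUB R7, R4: R7=12-2=10
after ADD R3, 4: R3=0+4=4
after SUB R6, 1: R6=7-1=6
CMP R6, 1  (cmp 6,1)
JNZ L1: taken
after LOAD R4, [R3]: R4=M[4]=-8
after SUB R7, R4: R7=10-(-8)=18
after ADD R3, 4: R3=4+4=8
after SUB R6, 1: R6=6-1=5
CMP R6, 1  (cmp 5,1)
JNZ L1: taken
after LOAD R4, [R3]: R4=M[8]=19
after SUB R7, R4: R7=18-19=-1
after ADD R3, 4: R3=8+4=12
after SUB R6, 1: R6=5-1=4
CMP R6, 1  (cmp 4,1)
JNZ L1: taken
after LOAD R4, [R3]: R4=M[12]=29
after SUB R7, R4: R7=(-1)-29=-30
after ADD R3, 4: R3=12+4=16
after SUB R6, 1: R6=4-1=3
CMP R6, 1  (cmp 3,1)
JNZ L1: taken
after LOAD R4, [R3]: R4=M[16]=8
after SUB R7, R4: R7=(-30)-8=-38
after ADD R3, 4: R3=16+4=20
after SUB R6, 1: R6=3-1=2
CMP R6, 1  (cmp 2,1)
JNZ L1: taken
after LOAD R4, [R3]: R4=M[20]=29
After step 35: R3 = 20.

20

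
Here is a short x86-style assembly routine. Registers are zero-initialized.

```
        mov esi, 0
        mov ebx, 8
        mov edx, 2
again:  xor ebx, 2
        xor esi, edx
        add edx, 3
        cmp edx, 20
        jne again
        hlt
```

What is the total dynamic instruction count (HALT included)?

34

mov esi, 0 → esi=0
mov ebx, 8 → ebx=8
mov edx, 2 → edx=2
xor ebx, 2 → ebx=8^2=10
xor esi, edx → esi=0^2=2
add edx, 3 → edx=2+3=5
cmp edx, 20  (cmp 5,20)
jne again: taken
xor ebx, 2 → ebx=10^2=8
xor esi, edx → esi=2^5=7
add edx, 3 → edx=5+3=8
cmp edx, 20  (cmp 8,20)
jne again: taken
xor ebx, 2 → ebx=8^2=10
xor esi, edx → esi=7^8=15
add edx, 3 → edx=8+3=11
cmp edx, 20  (cmp 11,20)
jne again: taken
xor ebx, 2 → ebx=10^2=8
xor esi, edx → esi=15^11=4
add edx, 3 → edx=11+3=14
cmp edx, 20  (cmp 14,20)
jne again: taken
xor ebx, 2 → ebx=8^2=10
xor esi, edx → esi=4^14=10
add edx, 3 → edx=14+3=17
cmp edx, 20  (cmp 17,20)
jne again: taken
xor ebx, 2 → ebx=10^2=8
xor esi, edx → esi=10^17=27
add edx, 3 → edx=17+3=20
cmp edx, 20  (cmp 20,20)
jne again: not taken
halt.
Total executed instructions: 34.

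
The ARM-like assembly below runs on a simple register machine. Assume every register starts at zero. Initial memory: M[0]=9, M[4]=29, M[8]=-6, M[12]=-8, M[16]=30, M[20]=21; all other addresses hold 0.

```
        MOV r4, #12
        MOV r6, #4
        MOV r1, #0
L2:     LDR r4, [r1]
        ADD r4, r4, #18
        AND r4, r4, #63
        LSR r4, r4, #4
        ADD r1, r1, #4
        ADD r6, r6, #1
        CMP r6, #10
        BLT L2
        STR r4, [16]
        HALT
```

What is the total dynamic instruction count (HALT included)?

53

MOV r4, #12 → r4=12
MOV r6, #4 → r6=4
MOV r1, #0 → r1=0
LDR r4, [r1] → r4=M[0]=9
ADD r4, r4, #18 → r4=9+18=27
AND r4, r4, #63 → r4=27&63=27
LSR r4, r4, #4 → r4=27>>4=1
ADD r1, r1, #4 → r1=0+4=4
ADD r6, r6, #1 → r6=4+1=5
CMP r6, #10  (cmp 5,10)
BLT L2: taken
LDR r4, [r1] → r4=M[4]=29
ADD r4, r4, #18 → r4=29+18=47
AND r4, r4, #63 → r4=47&63=47
LSR r4, r4, #4 → r4=47>>4=2
ADD r1, r1, #4 → r1=4+4=8
ADD r6, r6, #1 → r6=5+1=6
CMP r6, #10  (cmp 6,10)
BLT L2: taken
LDR r4, [r1] → r4=M[8]=-6
ADD r4, r4, #18 → r4=(-6)+18=12
AND r4, r4, #63 → r4=12&63=12
LSR r4, r4, #4 → r4=12>>4=0
ADD r1, r1, #4 → r1=8+4=12
ADD r6, r6, #1 → r6=6+1=7
CMP r6, #10  (cmp 7,10)
BLT L2: taken
LDR r4, [r1] → r4=M[12]=-8
ADD r4, r4, #18 → r4=(-8)+18=10
AND r4, r4, #63 → r4=10&63=10
LSR r4, r4, #4 → r4=10>>4=0
ADD r1, r1, #4 → r1=12+4=16
ADD r6, r6, #1 → r6=7+1=8
CMP r6, #10  (cmp 8,10)
BLT L2: taken
LDR r4, [r1] → r4=M[16]=30
ADD r4, r4, #18 → r4=30+18=48
AND r4, r4, #63 → r4=48&63=48
LSR r4, r4, #4 → r4=48>>4=3
ADD r1, r1, #4 → r1=16+4=20
ADD r6, r6, #1 → r6=8+1=9
CMP r6, #10  (cmp 9,10)
BLT L2: taken
LDR r4, [r1] → r4=M[20]=21
ADD r4, r4, #18 → r4=21+18=39
AND r4, r4, #63 → r4=39&63=39
LSR r4, r4, #4 → r4=39>>4=2
ADD r1, r1, #4 → r1=20+4=24
ADD r6, r6, #1 → r6=9+1=10
CMP r6, #10  (cmp 10,10)
BLT L2: not taken
STR r4, [16] → M[16]=2
halt.
Total executed instructions: 53.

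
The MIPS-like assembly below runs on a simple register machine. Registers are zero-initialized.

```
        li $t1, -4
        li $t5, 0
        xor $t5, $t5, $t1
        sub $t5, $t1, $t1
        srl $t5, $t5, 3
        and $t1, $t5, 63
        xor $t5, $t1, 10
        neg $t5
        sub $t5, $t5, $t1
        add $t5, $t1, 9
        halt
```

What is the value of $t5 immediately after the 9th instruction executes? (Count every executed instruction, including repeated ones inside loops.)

-10

$t1=-4
$t5=0
$t5=0^(-4)=-4
$t5=(-4)-(-4)=0
$t5=0>>3=0
$t1=0&63=0
$t5=0^10=10
$t5=-(10)=-10
$t5=(-10)-0=-10
After step 9: $t5 = -10.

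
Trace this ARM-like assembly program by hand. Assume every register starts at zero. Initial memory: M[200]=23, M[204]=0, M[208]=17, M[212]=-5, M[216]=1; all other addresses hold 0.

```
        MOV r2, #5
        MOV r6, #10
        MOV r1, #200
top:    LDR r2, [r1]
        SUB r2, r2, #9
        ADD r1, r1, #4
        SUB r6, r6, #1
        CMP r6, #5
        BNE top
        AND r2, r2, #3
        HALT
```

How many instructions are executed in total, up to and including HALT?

after MOV r2, #5: r2=5
after MOV r6, #10: r6=10
after MOV r1, #200: r1=200
after LDR r2, [r1]: r2=M[200]=23
after SUB r2, r2, #9: r2=23-9=14
after ADD r1, r1, #4: r1=200+4=204
after SUB r6, r6, #1: r6=10-1=9
CMP r6, #5  (cmp 9,5)
BNE top: taken
after LDR r2, [r1]: r2=M[204]=0
after SUB r2, r2, #9: r2=0-9=-9
after ADD r1, r1, #4: r1=204+4=208
after SUB r6, r6, #1: r6=9-1=8
CMP r6, #5  (cmp 8,5)
BNE top: taken
after LDR r2, [r1]: r2=M[208]=17
after SUB r2, r2, #9: r2=17-9=8
after ADD r1, r1, #4: r1=208+4=212
after SUB r6, r6, #1: r6=8-1=7
CMP r6, #5  (cmp 7,5)
BNE top: taken
after LDR r2, [r1]: r2=M[212]=-5
after SUB r2, r2, #9: r2=(-5)-9=-14
after ADD r1, r1, #4: r1=212+4=216
after SUB r6, r6, #1: r6=7-1=6
CMP r6, #5  (cmp 6,5)
BNE top: taken
after LDR r2, [r1]: r2=M[216]=1
after SUB r2, r2, #9: r2=1-9=-8
after ADD r1, r1, #4: r1=216+4=220
after SUB r6, r6, #1: r6=6-1=5
CMP r6, #5  (cmp 5,5)
BNE top: not taken
after AND r2, r2, #3: r2=(-8)&3=0
halt.
Total executed instructions: 35.

35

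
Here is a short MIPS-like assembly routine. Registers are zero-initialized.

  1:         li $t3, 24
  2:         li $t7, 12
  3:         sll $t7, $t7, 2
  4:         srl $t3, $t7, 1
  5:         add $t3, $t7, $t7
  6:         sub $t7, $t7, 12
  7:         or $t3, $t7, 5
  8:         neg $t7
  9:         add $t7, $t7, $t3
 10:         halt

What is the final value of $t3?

$t3=24
$t7=12
$t7=12<<2=48
$t3=48>>1=24
$t3=48+48=96
$t7=48-12=36
$t3=36|5=37
$t7=-(36)=-36
$t7=(-36)+37=1
halt.

37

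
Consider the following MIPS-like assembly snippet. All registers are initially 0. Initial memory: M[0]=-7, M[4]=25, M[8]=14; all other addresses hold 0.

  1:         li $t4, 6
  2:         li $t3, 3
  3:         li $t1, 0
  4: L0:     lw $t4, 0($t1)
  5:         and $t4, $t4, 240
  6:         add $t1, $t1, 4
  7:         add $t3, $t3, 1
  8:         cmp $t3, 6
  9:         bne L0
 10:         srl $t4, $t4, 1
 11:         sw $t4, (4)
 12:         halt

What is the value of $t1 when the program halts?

after li $t4, 6: $t4=6
after li $t3, 3: $t3=3
after li $t1, 0: $t1=0
after lw $t4, 0($t1): $t4=M[0]=-7
after and $t4, $t4, 240: $t4=(-7)&240=240
after add $t1, $t1, 4: $t1=0+4=4
after add $t3, $t3, 1: $t3=3+1=4
cmp $t3, 6  (cmp 4,6)
bne L0: taken
after lw $t4, 0($t1): $t4=M[4]=25
after and $t4, $t4, 240: $t4=25&240=16
after add $t1, $t1, 4: $t1=4+4=8
after add $t3, $t3, 1: $t3=4+1=5
cmp $t3, 6  (cmp 5,6)
bne L0: taken
after lw $t4, 0($t1): $t4=M[8]=14
after and $t4, $t4, 240: $t4=14&240=0
after add $t1, $t1, 4: $t1=8+4=12
after add $t3, $t3, 1: $t3=5+1=6
cmp $t3, 6  (cmp 6,6)
bne L0: not taken
after srl $t4, $t4, 1: $t4=0>>1=0
sw $t4, (4) → M[4]=0
halt.

12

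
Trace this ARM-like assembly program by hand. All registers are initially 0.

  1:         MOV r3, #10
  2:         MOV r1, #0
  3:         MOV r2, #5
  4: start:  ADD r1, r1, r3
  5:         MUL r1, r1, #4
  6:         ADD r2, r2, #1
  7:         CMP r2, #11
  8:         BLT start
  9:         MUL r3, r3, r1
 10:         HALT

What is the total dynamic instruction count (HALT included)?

after MOV r3, #10: r3=10
after MOV r1, #0: r1=0
after MOV r2, #5: r2=5
after ADD r1, r1, r3: r1=0+10=10
after MUL r1, r1, #4: r1=10*4=40
after ADD r2, r2, #1: r2=5+1=6
CMP r2, #11  (cmp 6,11)
BLT start: taken
after ADD r1, r1, r3: r1=40+10=50
after MUL r1, r1, #4: r1=50*4=200
after ADD r2, r2, #1: r2=6+1=7
CMP r2, #11  (cmp 7,11)
BLT start: taken
after ADD r1, r1, r3: r1=200+10=210
after MUL r1, r1, #4: r1=210*4=840
after ADD r2, r2, #1: r2=7+1=8
CMP r2, #11  (cmp 8,11)
BLT start: taken
after ADD r1, r1, r3: r1=840+10=850
after MUL r1, r1, #4: r1=850*4=3400
after ADD r2, r2, #1: r2=8+1=9
CMP r2, #11  (cmp 9,11)
BLT start: taken
after ADD r1, r1, r3: r1=3400+10=3410
after MUL r1, r1, #4: r1=3410*4=13640
after ADD r2, r2, #1: r2=9+1=10
CMP r2, #11  (cmp 10,11)
BLT start: taken
after ADD r1, r1, r3: r1=13640+10=13650
after MUL r1, r1, #4: r1=13650*4=54600
after ADD r2, r2, #1: r2=10+1=11
CMP r2, #11  (cmp 11,11)
BLT start: not taken
after MUL r3, r3, r1: r3=10*54600=546000
halt.
Total executed instructions: 35.

35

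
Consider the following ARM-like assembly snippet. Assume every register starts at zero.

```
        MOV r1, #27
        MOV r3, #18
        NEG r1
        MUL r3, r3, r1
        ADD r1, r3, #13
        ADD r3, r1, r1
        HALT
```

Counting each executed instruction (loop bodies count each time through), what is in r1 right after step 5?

after MOV r1, #27: r1=27
after MOV r3, #18: r3=18
after NEG r1: r1=-(27)=-27
after MUL r3, r3, r1: r3=18*(-27)=-486
after ADD r1, r3, #13: r1=(-486)+13=-473
After step 5: r1 = -473.

-473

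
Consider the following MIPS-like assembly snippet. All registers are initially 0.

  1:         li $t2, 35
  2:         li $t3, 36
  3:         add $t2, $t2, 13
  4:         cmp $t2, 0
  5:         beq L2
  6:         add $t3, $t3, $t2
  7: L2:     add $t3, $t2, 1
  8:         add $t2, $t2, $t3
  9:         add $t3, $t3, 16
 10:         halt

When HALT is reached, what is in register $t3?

after li $t2, 35: $t2=35
after li $t3, 36: $t3=36
after add $t2, $t2, 13: $t2=35+13=48
cmp $t2, 0  (cmp 48,0)
beq L2: not taken
after add $t3, $t3, $t2: $t3=36+48=84
after add $t3, $t2, 1: $t3=48+1=49
after add $t2, $t2, $t3: $t2=48+49=97
after add $t3, $t3, 16: $t3=49+16=65
halt.

65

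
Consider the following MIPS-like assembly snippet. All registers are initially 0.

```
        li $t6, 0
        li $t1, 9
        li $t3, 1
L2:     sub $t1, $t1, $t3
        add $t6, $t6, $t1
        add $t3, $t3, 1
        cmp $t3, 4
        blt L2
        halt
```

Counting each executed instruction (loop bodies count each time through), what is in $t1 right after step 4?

8

after li $t6, 0: $t6=0
after li $t1, 9: $t1=9
after li $t3, 1: $t3=1
after sub $t1, $t1, $t3: $t1=9-1=8
After step 4: $t1 = 8.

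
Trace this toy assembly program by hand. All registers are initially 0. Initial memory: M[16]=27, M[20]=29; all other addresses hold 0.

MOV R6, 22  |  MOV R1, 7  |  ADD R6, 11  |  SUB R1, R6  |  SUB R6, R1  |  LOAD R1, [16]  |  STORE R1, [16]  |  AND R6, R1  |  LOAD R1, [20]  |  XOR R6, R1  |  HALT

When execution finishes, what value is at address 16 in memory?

R6=22
R1=7
R6=22+11=33
R1=7-33=-26
R6=33-(-26)=59
R1=M[16]=27
STORE R1, [16] → M[16]=27
R6=59&27=27
R1=M[20]=29
R6=27^29=6
halt.

27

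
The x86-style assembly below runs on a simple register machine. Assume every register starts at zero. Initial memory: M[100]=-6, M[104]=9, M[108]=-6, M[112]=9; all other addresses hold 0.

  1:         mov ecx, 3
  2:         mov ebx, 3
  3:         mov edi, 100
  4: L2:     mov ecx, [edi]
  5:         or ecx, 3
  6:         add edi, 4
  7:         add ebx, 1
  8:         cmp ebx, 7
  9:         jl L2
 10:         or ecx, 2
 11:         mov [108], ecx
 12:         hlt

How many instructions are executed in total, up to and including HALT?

after mov ecx, 3: ecx=3
after mov ebx, 3: ebx=3
after mov edi, 100: edi=100
after mov ecx, [edi]: ecx=M[100]=-6
after or ecx, 3: ecx=(-6)|3=-5
after add edi, 4: edi=100+4=104
after add ebx, 1: ebx=3+1=4
cmp ebx, 7  (cmp 4,7)
jl L2: taken
after mov ecx, [edi]: ecx=M[104]=9
after or ecx, 3: ecx=9|3=11
after add edi, 4: edi=104+4=108
after add ebx, 1: ebx=4+1=5
cmp ebx, 7  (cmp 5,7)
jl L2: taken
after mov ecx, [edi]: ecx=M[108]=-6
after or ecx, 3: ecx=(-6)|3=-5
after add edi, 4: edi=108+4=112
after add ebx, 1: ebx=5+1=6
cmp ebx, 7  (cmp 6,7)
jl L2: taken
after mov ecx, [edi]: ecx=M[112]=9
after or ecx, 3: ecx=9|3=11
after add edi, 4: edi=112+4=116
after add ebx, 1: ebx=6+1=7
cmp ebx, 7  (cmp 7,7)
jl L2: not taken
after or ecx, 2: ecx=11|2=11
mov [108], ecx → M[108]=11
halt.
Total executed instructions: 30.

30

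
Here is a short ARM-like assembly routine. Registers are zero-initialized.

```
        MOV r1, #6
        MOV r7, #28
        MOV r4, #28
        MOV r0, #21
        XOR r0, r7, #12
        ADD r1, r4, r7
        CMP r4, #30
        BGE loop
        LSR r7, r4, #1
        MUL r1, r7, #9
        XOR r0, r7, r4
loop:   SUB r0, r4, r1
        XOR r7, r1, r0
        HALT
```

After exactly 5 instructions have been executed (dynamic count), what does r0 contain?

MOV r1, #6 → r1=6
MOV r7, #28 → r7=28
MOV r4, #28 → r4=28
MOV r0, #21 → r0=21
XOR r0, r7, #12 → r0=28^12=16
After step 5: r0 = 16.

16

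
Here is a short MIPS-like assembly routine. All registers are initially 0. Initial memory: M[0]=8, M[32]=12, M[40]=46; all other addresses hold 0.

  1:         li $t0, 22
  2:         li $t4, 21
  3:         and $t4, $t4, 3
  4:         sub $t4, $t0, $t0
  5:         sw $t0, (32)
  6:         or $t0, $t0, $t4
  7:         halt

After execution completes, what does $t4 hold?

after li $t0, 22: $t0=22
after li $t4, 21: $t4=21
after and $t4, $t4, 3: $t4=21&3=1
after sub $t4, $t0, $t0: $t4=22-22=0
sw $t0, (32) → M[32]=22
after or $t0, $t0, $t4: $t0=22|0=22
halt.

0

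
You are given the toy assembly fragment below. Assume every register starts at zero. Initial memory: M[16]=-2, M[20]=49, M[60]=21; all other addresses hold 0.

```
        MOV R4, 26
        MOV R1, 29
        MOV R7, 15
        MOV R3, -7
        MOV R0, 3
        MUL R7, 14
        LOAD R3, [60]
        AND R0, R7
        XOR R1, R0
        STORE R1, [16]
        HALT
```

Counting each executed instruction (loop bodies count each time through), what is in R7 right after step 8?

MOV R4, 26 → R4=26
MOV R1, 29 → R1=29
MOV R7, 15 → R7=15
MOV R3, -7 → R3=-7
MOV R0, 3 → R0=3
MUL R7, 14 → R7=15*14=210
LOAD R3, [60] → R3=M[60]=21
AND R0, R7 → R0=3&210=2
After step 8: R7 = 210.

210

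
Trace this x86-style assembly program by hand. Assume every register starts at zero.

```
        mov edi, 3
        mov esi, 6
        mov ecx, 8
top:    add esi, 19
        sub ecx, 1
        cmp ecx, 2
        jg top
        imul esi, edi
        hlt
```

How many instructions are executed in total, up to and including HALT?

29

mov edi, 3 → edi=3
mov esi, 6 → esi=6
mov ecx, 8 → ecx=8
add esi, 19 → esi=6+19=25
sub ecx, 1 → ecx=8-1=7
cmp ecx, 2  (cmp 7,2)
jg top: taken
add esi, 19 → esi=25+19=44
sub ecx, 1 → ecx=7-1=6
cmp ecx, 2  (cmp 6,2)
jg top: taken
add esi, 19 → esi=44+19=63
sub ecx, 1 → ecx=6-1=5
cmp ecx, 2  (cmp 5,2)
jg top: taken
add esi, 19 → esi=63+19=82
sub ecx, 1 → ecx=5-1=4
cmp ecx, 2  (cmp 4,2)
jg top: taken
add esi, 19 → esi=82+19=101
sub ecx, 1 → ecx=4-1=3
cmp ecx, 2  (cmp 3,2)
jg top: taken
add esi, 19 → esi=101+19=120
sub ecx, 1 → ecx=3-1=2
cmp ecx, 2  (cmp 2,2)
jg top: not taken
imul esi, edi → esi=120*3=360
halt.
Total executed instructions: 29.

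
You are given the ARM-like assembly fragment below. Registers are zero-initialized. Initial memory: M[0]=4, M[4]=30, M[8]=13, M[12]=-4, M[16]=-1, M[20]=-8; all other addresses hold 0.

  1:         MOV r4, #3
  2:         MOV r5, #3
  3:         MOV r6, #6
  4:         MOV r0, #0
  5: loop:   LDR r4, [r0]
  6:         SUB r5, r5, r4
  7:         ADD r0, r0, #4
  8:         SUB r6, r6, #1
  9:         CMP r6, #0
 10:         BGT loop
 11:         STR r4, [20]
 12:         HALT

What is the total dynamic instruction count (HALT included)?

42

r4=3
r5=3
r6=6
r0=0
r4=M[0]=4
r5=3-4=-1
r0=0+4=4
r6=6-1=5
CMP r6, #0  (cmp 5,0)
BGT loop: taken
r4=M[4]=30
r5=(-1)-30=-31
r0=4+4=8
r6=5-1=4
CMP r6, #0  (cmp 4,0)
BGT loop: taken
r4=M[8]=13
r5=(-31)-13=-44
r0=8+4=12
r6=4-1=3
CMP r6, #0  (cmp 3,0)
BGT loop: taken
r4=M[12]=-4
r5=(-44)-(-4)=-40
r0=12+4=16
r6=3-1=2
CMP r6, #0  (cmp 2,0)
BGT loop: taken
r4=M[16]=-1
r5=(-40)-(-1)=-39
r0=16+4=20
r6=2-1=1
CMP r6, #0  (cmp 1,0)
BGT loop: taken
r4=M[20]=-8
r5=(-39)-(-8)=-31
r0=20+4=24
r6=1-1=0
CMP r6, #0  (cmp 0,0)
BGT loop: not taken
STR r4, [20] → M[20]=-8
halt.
Total executed instructions: 42.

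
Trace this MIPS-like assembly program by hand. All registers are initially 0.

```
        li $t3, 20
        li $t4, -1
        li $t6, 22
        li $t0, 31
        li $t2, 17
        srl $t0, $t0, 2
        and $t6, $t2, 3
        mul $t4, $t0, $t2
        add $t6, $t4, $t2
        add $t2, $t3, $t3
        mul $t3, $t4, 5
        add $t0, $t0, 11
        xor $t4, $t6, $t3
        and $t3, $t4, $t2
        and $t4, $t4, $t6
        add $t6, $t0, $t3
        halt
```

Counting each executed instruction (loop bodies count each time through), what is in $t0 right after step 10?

$t3=20
$t4=-1
$t6=22
$t0=31
$t2=17
$t0=31>>2=7
$t6=17&3=1
$t4=7*17=119
$t6=119+17=136
$t2=20+20=40
After step 10: $t0 = 7.

7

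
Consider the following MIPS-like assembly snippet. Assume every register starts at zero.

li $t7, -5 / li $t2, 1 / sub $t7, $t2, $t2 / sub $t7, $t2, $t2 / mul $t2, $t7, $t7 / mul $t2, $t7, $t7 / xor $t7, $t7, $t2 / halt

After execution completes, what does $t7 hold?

0

$t7=-5
$t2=1
$t7=1-1=0
$t7=1-1=0
$t2=0*0=0
$t2=0*0=0
$t7=0^0=0
halt.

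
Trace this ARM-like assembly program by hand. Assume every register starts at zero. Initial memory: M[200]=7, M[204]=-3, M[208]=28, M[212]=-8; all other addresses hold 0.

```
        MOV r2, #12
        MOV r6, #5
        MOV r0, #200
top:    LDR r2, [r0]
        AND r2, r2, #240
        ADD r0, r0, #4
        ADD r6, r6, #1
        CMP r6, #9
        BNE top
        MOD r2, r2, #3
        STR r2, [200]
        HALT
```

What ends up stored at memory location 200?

0

r2=12
r6=5
r0=200
r2=M[200]=7
r2=7&240=0
r0=200+4=204
r6=5+1=6
CMP r6, #9  (cmp 6,9)
BNE top: taken
r2=M[204]=-3
r2=(-3)&240=240
r0=204+4=208
r6=6+1=7
CMP r6, #9  (cmp 7,9)
BNE top: taken
r2=M[208]=28
r2=28&240=16
r0=208+4=212
r6=7+1=8
CMP r6, #9  (cmp 8,9)
BNE top: taken
r2=M[212]=-8
r2=(-8)&240=240
r0=212+4=216
r6=8+1=9
CMP r6, #9  (cmp 9,9)
BNE top: not taken
r2=240%3=0
STR r2, [200] → M[200]=0
halt.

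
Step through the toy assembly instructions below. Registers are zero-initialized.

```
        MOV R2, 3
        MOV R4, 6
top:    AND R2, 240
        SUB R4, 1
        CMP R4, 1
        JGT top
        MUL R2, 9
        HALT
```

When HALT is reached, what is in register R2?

0

MOV R2, 3 → R2=3
MOV R4, 6 → R4=6
AND R2, 240 → R2=3&240=0
SUB R4, 1 → R4=6-1=5
CMP R4, 1  (cmp 5,1)
JGT top: taken
AND R2, 240 → R2=0&240=0
SUB R4, 1 → R4=5-1=4
CMP R4, 1  (cmp 4,1)
JGT top: taken
AND R2, 240 → R2=0&240=0
SUB R4, 1 → R4=4-1=3
CMP R4, 1  (cmp 3,1)
JGT top: taken
AND R2, 240 → R2=0&240=0
SUB R4, 1 → R4=3-1=2
CMP R4, 1  (cmp 2,1)
JGT top: taken
AND R2, 240 → R2=0&240=0
SUB R4, 1 → R4=2-1=1
CMP R4, 1  (cmp 1,1)
JGT top: not taken
MUL R2, 9 → R2=0*9=0
halt.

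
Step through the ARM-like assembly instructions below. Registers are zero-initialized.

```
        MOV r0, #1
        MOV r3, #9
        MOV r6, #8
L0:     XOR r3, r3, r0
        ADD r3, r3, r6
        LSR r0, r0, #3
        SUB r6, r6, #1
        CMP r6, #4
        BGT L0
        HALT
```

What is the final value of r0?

0

MOV r0, #1 → r0=1
MOV r3, #9 → r3=9
MOV r6, #8 → r6=8
XOR r3, r3, r0 → r3=9^1=8
ADD r3, r3, r6 → r3=8+8=16
LSR r0, r0, #3 → r0=1>>3=0
SUB r6, r6, #1 → r6=8-1=7
CMP r6, #4  (cmp 7,4)
BGT L0: taken
XOR r3, r3, r0 → r3=16^0=16
ADD r3, r3, r6 → r3=16+7=23
LSR r0, r0, #3 → r0=0>>3=0
SUB r6, r6, #1 → r6=7-1=6
CMP r6, #4  (cmp 6,4)
BGT L0: taken
XOR r3, r3, r0 → r3=23^0=23
ADD r3, r3, r6 → r3=23+6=29
LSR r0, r0, #3 → r0=0>>3=0
SUB r6, r6, #1 → r6=6-1=5
CMP r6, #4  (cmp 5,4)
BGT L0: taken
XOR r3, r3, r0 → r3=29^0=29
ADD r3, r3, r6 → r3=29+5=34
LSR r0, r0, #3 → r0=0>>3=0
SUB r6, r6, #1 → r6=5-1=4
CMP r6, #4  (cmp 4,4)
BGT L0: not taken
halt.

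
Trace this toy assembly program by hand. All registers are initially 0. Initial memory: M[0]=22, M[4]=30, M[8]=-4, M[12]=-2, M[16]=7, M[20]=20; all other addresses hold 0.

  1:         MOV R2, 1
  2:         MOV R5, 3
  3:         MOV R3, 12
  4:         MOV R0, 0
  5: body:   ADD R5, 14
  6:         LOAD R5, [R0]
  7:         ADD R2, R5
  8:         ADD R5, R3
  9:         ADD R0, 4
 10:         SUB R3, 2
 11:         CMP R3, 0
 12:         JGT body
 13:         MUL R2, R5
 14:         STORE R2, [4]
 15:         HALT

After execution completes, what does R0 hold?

after MOV R2, 1: R2=1
after MOV R5, 3: R5=3
after MOV R3, 12: R3=12
after MOV R0, 0: R0=0
after ADD R5, 14: R5=3+14=17
after LOAD R5, [R0]: R5=M[0]=22
after ADD R2, R5: R2=1+22=23
after ADD R5, R3: R5=22+12=34
after ADD R0, 4: R0=0+4=4
after SUB R3, 2: R3=12-2=10
CMP R3, 0  (cmp 10,0)
JGT body: taken
after ADD R5, 14: R5=34+14=48
after LOAD R5, [R0]: R5=M[4]=30
after ADD R2, R5: R2=23+30=53
after ADD R5, R3: R5=30+10=40
after ADD R0, 4: R0=4+4=8
after SUB R3, 2: R3=10-2=8
CMP R3, 0  (cmp 8,0)
JGT body: taken
after ADD R5, 14: R5=40+14=54
after LOAD R5, [R0]: R5=M[8]=-4
after ADD R2, R5: R2=53+(-4)=49
after ADD R5, R3: R5=(-4)+8=4
after ADD R0, 4: R0=8+4=12
after SUB R3, 2: R3=8-2=6
CMP R3, 0  (cmp 6,0)
JGT body: taken
after ADD R5, 14: R5=4+14=18
after LOAD R5, [R0]: R5=M[12]=-2
after ADD R2, R5: R2=49+(-2)=47
after ADD R5, R3: R5=(-2)+6=4
after ADD R0, 4: R0=12+4=16
after SUB R3, 2: R3=6-2=4
CMP R3, 0  (cmp 4,0)
JGT body: taken
after ADD R5, 14: R5=4+14=18
after LOAD R5, [R0]: R5=M[16]=7
after ADD R2, R5: R2=47+7=54
after ADD R5, R3: R5=7+4=11
after ADD R0, 4: R0=16+4=20
after SUB R3, 2: R3=4-2=2
CMP R3, 0  (cmp 2,0)
JGT body: taken
after ADD R5, 14: R5=11+14=25
after LOAD R5, [R0]: R5=M[20]=20
after ADD R2, R5: R2=54+20=74
after ADD R5, R3: R5=20+2=22
after ADD R0, 4: R0=20+4=24
after SUB R3, 2: R3=2-2=0
CMP R3, 0  (cmp 0,0)
JGT body: not taken
after MUL R2, R5: R2=74*22=1628
STORE R2, [4] → M[4]=1628
halt.

24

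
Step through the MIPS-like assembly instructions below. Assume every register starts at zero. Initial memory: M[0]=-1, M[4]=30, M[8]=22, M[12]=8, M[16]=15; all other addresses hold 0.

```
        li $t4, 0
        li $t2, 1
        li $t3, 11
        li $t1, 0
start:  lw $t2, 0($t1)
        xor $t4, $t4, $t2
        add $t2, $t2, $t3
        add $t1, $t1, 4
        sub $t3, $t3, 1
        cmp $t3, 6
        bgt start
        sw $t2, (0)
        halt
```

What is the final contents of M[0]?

after li $t4, 0: $t4=0
after li $t2, 1: $t2=1
after li $t3, 11: $t3=11
after li $t1, 0: $t1=0
after lw $t2, 0($t1): $t2=M[0]=-1
after xor $t4, $t4, $t2: $t4=0^(-1)=-1
after add $t2, $t2, $t3: $t2=(-1)+11=10
after add $t1, $t1, 4: $t1=0+4=4
after sub $t3, $t3, 1: $t3=11-1=10
cmp $t3, 6  (cmp 10,6)
bgt start: taken
after lw $t2, 0($t1): $t2=M[4]=30
after xor $t4, $t4, $t2: $t4=(-1)^30=-31
after add $t2, $t2, $t3: $t2=30+10=40
after add $t1, $t1, 4: $t1=4+4=8
after sub $t3, $t3, 1: $t3=10-1=9
cmp $t3, 6  (cmp 9,6)
bgt start: taken
after lw $t2, 0($t1): $t2=M[8]=22
after xor $t4, $t4, $t2: $t4=(-31)^22=-9
after add $t2, $t2, $t3: $t2=22+9=31
after add $t1, $t1, 4: $t1=8+4=12
after sub $t3, $t3, 1: $t3=9-1=8
cmp $t3, 6  (cmp 8,6)
bgt start: taken
after lw $t2, 0($t1): $t2=M[12]=8
after xor $t4, $t4, $t2: $t4=(-9)^8=-1
after add $t2, $t2, $t3: $t2=8+8=16
after add $t1, $t1, 4: $t1=12+4=16
after sub $t3, $t3, 1: $t3=8-1=7
cmp $t3, 6  (cmp 7,6)
bgt start: taken
after lw $t2, 0($t1): $t2=M[16]=15
after xor $t4, $t4, $t2: $t4=(-1)^15=-16
after add $t2, $t2, $t3: $t2=15+7=22
after add $t1, $t1, 4: $t1=16+4=20
after sub $t3, $t3, 1: $t3=7-1=6
cmp $t3, 6  (cmp 6,6)
bgt start: not taken
sw $t2, (0) → M[0]=22
halt.

22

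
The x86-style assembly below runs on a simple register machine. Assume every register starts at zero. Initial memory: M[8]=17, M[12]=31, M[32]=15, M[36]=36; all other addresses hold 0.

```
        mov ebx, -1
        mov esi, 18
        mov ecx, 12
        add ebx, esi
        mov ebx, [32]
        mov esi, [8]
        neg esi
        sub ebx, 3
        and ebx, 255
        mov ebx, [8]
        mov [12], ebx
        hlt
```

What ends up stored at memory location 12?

after mov ebx, -1: ebx=-1
after mov esi, 18: esi=18
after mov ecx, 12: ecx=12
after add ebx, esi: ebx=(-1)+18=17
after mov ebx, [32]: ebx=M[32]=15
after mov esi, [8]: esi=M[8]=17
after neg esi: esi=-(17)=-17
after sub ebx, 3: ebx=15-3=12
after and ebx, 255: ebx=12&255=12
after mov ebx, [8]: ebx=M[8]=17
mov [12], ebx → M[12]=17
halt.

17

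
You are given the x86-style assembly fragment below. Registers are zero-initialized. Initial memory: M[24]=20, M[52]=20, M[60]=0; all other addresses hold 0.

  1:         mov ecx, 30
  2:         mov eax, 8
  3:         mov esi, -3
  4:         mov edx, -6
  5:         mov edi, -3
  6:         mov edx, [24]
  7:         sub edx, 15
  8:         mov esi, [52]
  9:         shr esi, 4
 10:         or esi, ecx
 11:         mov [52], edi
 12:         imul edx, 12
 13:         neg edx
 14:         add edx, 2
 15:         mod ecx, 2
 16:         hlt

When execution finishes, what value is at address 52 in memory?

-3

after mov ecx, 30: ecx=30
after mov eax, 8: eax=8
after mov esi, -3: esi=-3
after mov edx, -6: edx=-6
after mov edi, -3: edi=-3
after mov edx, [24]: edx=M[24]=20
after sub edx, 15: edx=20-15=5
after mov esi, [52]: esi=M[52]=20
after shr esi, 4: esi=20>>4=1
after or esi, ecx: esi=1|30=31
mov [52], edi → M[52]=-3
after imul edx, 12: edx=5*12=60
after neg edx: edx=-(60)=-60
after add edx, 2: edx=(-60)+2=-58
after mod ecx, 2: ecx=30%2=0
halt.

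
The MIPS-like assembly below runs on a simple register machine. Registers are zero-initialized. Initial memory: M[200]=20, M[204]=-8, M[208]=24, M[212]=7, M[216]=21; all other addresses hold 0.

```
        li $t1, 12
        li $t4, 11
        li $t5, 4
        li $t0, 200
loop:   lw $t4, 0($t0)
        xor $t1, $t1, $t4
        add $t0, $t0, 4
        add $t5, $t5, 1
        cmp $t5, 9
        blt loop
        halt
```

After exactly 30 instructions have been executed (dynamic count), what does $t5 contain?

8

$t1=12
$t4=11
$t5=4
$t0=200
$t4=M[200]=20
$t1=12^20=24
$t0=200+4=204
$t5=4+1=5
cmp $t5, 9  (cmp 5,9)
blt loop: taken
$t4=M[204]=-8
$t1=24^(-8)=-32
$t0=204+4=208
$t5=5+1=6
cmp $t5, 9  (cmp 6,9)
blt loop: taken
$t4=M[208]=24
$t1=(-32)^24=-8
$t0=208+4=212
$t5=6+1=7
cmp $t5, 9  (cmp 7,9)
blt loop: taken
$t4=M[212]=7
$t1=(-8)^7=-1
$t0=212+4=216
$t5=7+1=8
cmp $t5, 9  (cmp 8,9)
blt loop: taken
$t4=M[216]=21
$t1=(-1)^21=-22
After step 30: $t5 = 8.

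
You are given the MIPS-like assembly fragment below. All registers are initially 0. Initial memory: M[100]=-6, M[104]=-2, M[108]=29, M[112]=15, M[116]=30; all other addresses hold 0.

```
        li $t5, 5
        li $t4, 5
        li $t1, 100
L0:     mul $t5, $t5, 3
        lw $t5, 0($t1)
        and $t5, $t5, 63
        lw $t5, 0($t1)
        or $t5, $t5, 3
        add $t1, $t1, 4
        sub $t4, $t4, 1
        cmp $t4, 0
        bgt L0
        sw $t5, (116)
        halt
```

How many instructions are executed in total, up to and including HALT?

li $t5, 5 → $t5=5
li $t4, 5 → $t4=5
li $t1, 100 → $t1=100
mul $t5, $t5, 3 → $t5=5*3=15
lw $t5, 0($t1) → $t5=M[100]=-6
and $t5, $t5, 63 → $t5=(-6)&63=58
lw $t5, 0($t1) → $t5=M[100]=-6
or $t5, $t5, 3 → $t5=(-6)|3=-5
add $t1, $t1, 4 → $t1=100+4=104
sub $t4, $t4, 1 → $t4=5-1=4
cmp $t4, 0  (cmp 4,0)
bgt L0: taken
mul $t5, $t5, 3 → $t5=(-5)*3=-15
lw $t5, 0($t1) → $t5=M[104]=-2
and $t5, $t5, 63 → $t5=(-2)&63=62
lw $t5, 0($t1) → $t5=M[104]=-2
or $t5, $t5, 3 → $t5=(-2)|3=-1
add $t1, $t1, 4 → $t1=104+4=108
sub $t4, $t4, 1 → $t4=4-1=3
cmp $t4, 0  (cmp 3,0)
bgt L0: taken
mul $t5, $t5, 3 → $t5=(-1)*3=-3
lw $t5, 0($t1) → $t5=M[108]=29
and $t5, $t5, 63 → $t5=29&63=29
lw $t5, 0($t1) → $t5=M[108]=29
or $t5, $t5, 3 → $t5=29|3=31
add $t1, $t1, 4 → $t1=108+4=112
sub $t4, $t4, 1 → $t4=3-1=2
cmp $t4, 0  (cmp 2,0)
bgt L0: taken
mul $t5, $t5, 3 → $t5=31*3=93
lw $t5, 0($t1) → $t5=M[112]=15
and $t5, $t5, 63 → $t5=15&63=15
lw $t5, 0($t1) → $t5=M[112]=15
or $t5, $t5, 3 → $t5=15|3=15
add $t1, $t1, 4 → $t1=112+4=116
sub $t4, $t4, 1 → $t4=2-1=1
cmp $t4, 0  (cmp 1,0)
bgt L0: taken
mul $t5, $t5, 3 → $t5=15*3=45
lw $t5, 0($t1) → $t5=M[116]=30
and $t5, $t5, 63 → $t5=30&63=30
lw $t5, 0($t1) → $t5=M[116]=30
or $t5, $t5, 3 → $t5=30|3=31
add $t1, $t1, 4 → $t1=116+4=120
sub $t4, $t4, 1 → $t4=1-1=0
cmp $t4, 0  (cmp 0,0)
bgt L0: not taken
sw $t5, (116) → M[116]=31
halt.
Total executed instructions: 50.

50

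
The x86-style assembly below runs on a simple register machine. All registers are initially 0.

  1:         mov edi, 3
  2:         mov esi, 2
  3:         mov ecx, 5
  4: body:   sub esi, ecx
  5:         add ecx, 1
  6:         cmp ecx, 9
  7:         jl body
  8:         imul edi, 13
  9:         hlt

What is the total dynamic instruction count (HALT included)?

mov edi, 3 → edi=3
mov esi, 2 → esi=2
mov ecx, 5 → ecx=5
sub esi, ecx → esi=2-5=-3
add ecx, 1 → ecx=5+1=6
cmp ecx, 9  (cmp 6,9)
jl body: taken
sub esi, ecx → esi=(-3)-6=-9
add ecx, 1 → ecx=6+1=7
cmp ecx, 9  (cmp 7,9)
jl body: taken
sub esi, ecx → esi=(-9)-7=-16
add ecx, 1 → ecx=7+1=8
cmp ecx, 9  (cmp 8,9)
jl body: taken
sub esi, ecx → esi=(-16)-8=-24
add ecx, 1 → ecx=8+1=9
cmp ecx, 9  (cmp 9,9)
jl body: not taken
imul edi, 13 → edi=3*13=39
halt.
Total executed instructions: 21.

21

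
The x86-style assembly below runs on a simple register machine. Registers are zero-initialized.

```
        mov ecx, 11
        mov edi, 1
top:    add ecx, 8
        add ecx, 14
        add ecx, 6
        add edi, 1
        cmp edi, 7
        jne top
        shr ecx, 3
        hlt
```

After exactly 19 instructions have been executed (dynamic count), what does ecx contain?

95

mov ecx, 11 → ecx=11
mov edi, 1 → edi=1
add ecx, 8 → ecx=11+8=19
add ecx, 14 → ecx=19+14=33
add ecx, 6 → ecx=33+6=39
add edi, 1 → edi=1+1=2
cmp edi, 7  (cmp 2,7)
jne top: taken
add ecx, 8 → ecx=39+8=47
add ecx, 14 → ecx=47+14=61
add ecx, 6 → ecx=61+6=67
add edi, 1 → edi=2+1=3
cmp edi, 7  (cmp 3,7)
jne top: taken
add ecx, 8 → ecx=67+8=75
add ecx, 14 → ecx=75+14=89
add ecx, 6 → ecx=89+6=95
add edi, 1 → edi=3+1=4
cmp edi, 7  (cmp 4,7)
After step 19: ecx = 95.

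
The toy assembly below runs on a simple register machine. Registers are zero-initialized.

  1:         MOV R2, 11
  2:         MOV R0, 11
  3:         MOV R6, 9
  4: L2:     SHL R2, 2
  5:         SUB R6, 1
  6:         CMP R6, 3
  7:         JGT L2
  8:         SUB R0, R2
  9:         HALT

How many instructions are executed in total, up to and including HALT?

after MOV R2, 11: R2=11
after MOV R0, 11: R0=11
after MOV R6, 9: R6=9
after SHL R2, 2: R2=11<<2=44
after SUB R6, 1: R6=9-1=8
CMP R6, 3  (cmp 8,3)
JGT L2: taken
after SHL R2, 2: R2=44<<2=176
after SUB R6, 1: R6=8-1=7
CMP R6, 3  (cmp 7,3)
JGT L2: taken
after SHL R2, 2: R2=176<<2=704
after SUB R6, 1: R6=7-1=6
CMP R6, 3  (cmp 6,3)
JGT L2: taken
after SHL R2, 2: R2=704<<2=2816
after SUB R6, 1: R6=6-1=5
CMP R6, 3  (cmp 5,3)
JGT L2: taken
after SHL R2, 2: R2=2816<<2=11264
after SUB R6, 1: R6=5-1=4
CMP R6, 3  (cmp 4,3)
JGT L2: taken
after SHL R2, 2: R2=11264<<2=45056
after SUB R6, 1: R6=4-1=3
CMP R6, 3  (cmp 3,3)
JGT L2: not taken
after SUB R0, R2: R0=11-45056=-45045
halt.
Total executed instructions: 29.

29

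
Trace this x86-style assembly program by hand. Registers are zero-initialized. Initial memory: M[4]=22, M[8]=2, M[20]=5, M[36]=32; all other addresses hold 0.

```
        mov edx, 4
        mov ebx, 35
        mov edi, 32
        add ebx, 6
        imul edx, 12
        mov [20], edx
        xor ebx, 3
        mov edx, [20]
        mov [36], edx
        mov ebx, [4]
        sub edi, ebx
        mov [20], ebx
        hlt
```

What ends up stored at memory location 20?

22

mov edx, 4 → edx=4
mov ebx, 35 → ebx=35
mov edi, 32 → edi=32
add ebx, 6 → ebx=35+6=41
imul edx, 12 → edx=4*12=48
mov [20], edx → M[20]=48
xor ebx, 3 → ebx=41^3=42
mov edx, [20] → edx=M[20]=48
mov [36], edx → M[36]=48
mov ebx, [4] → ebx=M[4]=22
sub edi, ebx → edi=32-22=10
mov [20], ebx → M[20]=22
halt.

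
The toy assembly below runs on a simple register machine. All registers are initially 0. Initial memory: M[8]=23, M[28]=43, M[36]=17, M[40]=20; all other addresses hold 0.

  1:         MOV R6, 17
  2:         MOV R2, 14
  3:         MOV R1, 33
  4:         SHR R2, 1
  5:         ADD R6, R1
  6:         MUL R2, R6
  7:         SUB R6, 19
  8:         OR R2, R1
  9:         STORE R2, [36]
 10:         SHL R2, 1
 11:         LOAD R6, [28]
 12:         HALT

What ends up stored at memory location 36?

MOV R6, 17 → R6=17
MOV R2, 14 → R2=14
MOV R1, 33 → R1=33
SHR R2, 1 → R2=14>>1=7
ADD R6, R1 → R6=17+33=50
MUL R2, R6 → R2=7*50=350
SUB R6, 19 → R6=50-19=31
OR R2, R1 → R2=350|33=383
STORE R2, [36] → M[36]=383
SHL R2, 1 → R2=383<<1=766
LOAD R6, [28] → R6=M[28]=43
halt.

383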